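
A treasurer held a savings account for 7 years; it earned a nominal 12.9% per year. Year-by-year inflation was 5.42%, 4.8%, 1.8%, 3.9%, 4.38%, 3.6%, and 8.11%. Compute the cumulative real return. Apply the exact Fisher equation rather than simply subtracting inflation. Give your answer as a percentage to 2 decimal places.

71.15%

Cumulative inflation factor: 1.0542 × 1.048 × 1.018 × 1.039 × 1.0438 × 1.036 × 1.0811 ≈ 1.36613.
Nominal growth factor: 2.33807. Real growth factor = 2.33807 / 1.36613 ≈ 1.71146.
Total real return ≈ 71.1461%.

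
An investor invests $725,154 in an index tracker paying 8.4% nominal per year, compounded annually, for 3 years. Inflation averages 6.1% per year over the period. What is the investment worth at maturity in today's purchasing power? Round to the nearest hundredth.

$773,342.61

Nominal value at maturity: $725,154 × (1 + 8.4%)^3 ≈ $923,672.67.
Price-level factor over 3 years: (1 + 6.1%)^3 = 1.194389981.
The maturity value deflated by that factor is the answer in today's purchasing power.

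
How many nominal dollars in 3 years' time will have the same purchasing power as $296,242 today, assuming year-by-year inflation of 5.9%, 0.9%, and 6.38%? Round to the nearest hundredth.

$336,739.25

Cumulative price-level factor: 1.059 × 1.009 × 1.0638 = 1.1367032778.
The nominal amount required is $296,242 scaled up by that factor.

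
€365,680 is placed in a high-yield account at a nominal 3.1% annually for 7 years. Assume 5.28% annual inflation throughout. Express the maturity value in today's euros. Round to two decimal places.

Nominal value at maturity: €365,680 × (1 + 3.1%)^7 ≈ €452,805.68.
Price-level factor over 7 years: (1 + 5.28%)^7 ≈ 1.4335773606.
The maturity value deflated by that factor is the answer in today's purchasing power.

€315,857.16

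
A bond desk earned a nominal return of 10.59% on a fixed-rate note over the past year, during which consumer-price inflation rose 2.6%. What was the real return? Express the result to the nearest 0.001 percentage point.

Real return via the Fisher equation: (1 + 10.59%)/(1 + 2.6%) − 1 = 1.1059/1.026 − 1 ≈ 0.07788.

7.788%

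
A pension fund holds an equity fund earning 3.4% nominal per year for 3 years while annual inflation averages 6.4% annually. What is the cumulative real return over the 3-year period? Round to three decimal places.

-8.222%

The annual real rate is (1+3.4%)/(1+6.4%) − 1 = -2.8195%.
Compounded over 3 years: (1 + -0.028195)^3 − 1 ≈ -0.08222.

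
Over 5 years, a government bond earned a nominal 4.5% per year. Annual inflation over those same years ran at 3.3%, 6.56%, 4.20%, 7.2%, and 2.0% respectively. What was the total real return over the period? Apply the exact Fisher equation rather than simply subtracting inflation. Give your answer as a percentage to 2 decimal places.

-0.64%

Cumulative inflation factor: 1.033 × 1.0656 × 1.0420 × 1.072 × 1.020 ≈ 1.25417.
Nominal growth factor: 1.24618. Real growth factor = 1.24618 / 1.25417 ≈ 0.99363.
Total real return ≈ -0.6371%.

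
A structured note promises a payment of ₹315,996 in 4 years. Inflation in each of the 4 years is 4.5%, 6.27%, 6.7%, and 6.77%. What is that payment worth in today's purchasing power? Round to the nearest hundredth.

₹249,770.39

Price-level factor over 4 years: 1.045 × 1.0627 × 1.067 × 1.0677 ≈ 1.2651459605.
Purchasing power today: ₹315,996 divided by that factor.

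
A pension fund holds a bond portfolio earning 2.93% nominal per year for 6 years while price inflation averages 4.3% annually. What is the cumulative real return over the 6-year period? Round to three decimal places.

The annual real rate is (1+2.93%)/(1+4.3%) − 1 = -1.3135%.
Compounded over 6 years: (1 + -0.013135)^6 − 1 ≈ -0.07627.

-7.627%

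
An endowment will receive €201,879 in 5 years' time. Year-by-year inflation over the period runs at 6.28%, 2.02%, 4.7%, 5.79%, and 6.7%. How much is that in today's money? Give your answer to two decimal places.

€157,542.80

Price-level factor over 5 years: 1.0628 × 1.0202 × 1.047 × 1.0579 × 1.067 ≈ 1.2814232018.
Purchasing power today: €201,879 divided by that factor.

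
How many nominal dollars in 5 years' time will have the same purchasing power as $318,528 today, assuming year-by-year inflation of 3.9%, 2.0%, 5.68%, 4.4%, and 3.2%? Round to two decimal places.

Cumulative price-level factor: 1.039 × 1.020 × 1.0568 × 1.044 × 1.032 ≈ 1.2066705678.
The nominal amount required is $318,528 scaled up by that factor.

$384,358.36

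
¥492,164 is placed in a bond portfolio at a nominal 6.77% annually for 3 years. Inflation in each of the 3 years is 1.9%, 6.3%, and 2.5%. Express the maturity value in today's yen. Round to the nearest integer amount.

¥539,543

Nominal value at maturity: ¥492,164 × (1 + 6.77%)^3 ≈ ¥599,042.
Price-level factor over 3 years: 1.019 × 1.063 × 1.025 = 1.110276925.
The maturity value deflated by that factor is the answer in today's purchasing power.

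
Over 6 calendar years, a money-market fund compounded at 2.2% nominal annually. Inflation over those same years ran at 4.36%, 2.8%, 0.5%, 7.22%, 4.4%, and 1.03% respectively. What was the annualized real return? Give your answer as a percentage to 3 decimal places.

Cumulative inflation factor: 1.0436 × 1.028 × 1.005 × 1.0722 × 1.044 × 1.0103 ≈ 1.21933.
Nominal growth factor: 1.13948. Real growth factor = 1.13948 / 1.21933 ≈ 0.93451.
Annualized: 0.93451^(1/6) − 1 ≈ -0.01122.

-1.122%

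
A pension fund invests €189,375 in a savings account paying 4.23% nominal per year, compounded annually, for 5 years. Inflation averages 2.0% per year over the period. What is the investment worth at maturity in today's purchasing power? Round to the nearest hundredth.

Nominal value at maturity: €189,375 × (1 + 4.23%)^5 ≈ €232,962.67.
Price-level factor over 5 years: (1 + 2.0%)^5 = 1.1040808032.
The maturity value deflated by that factor is the answer in today's purchasing power.

€211,001.47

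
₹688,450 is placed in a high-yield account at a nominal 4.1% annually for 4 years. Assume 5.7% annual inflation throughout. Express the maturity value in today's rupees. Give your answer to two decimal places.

₹647,702.20

Nominal value at maturity: ₹688,450 × (1 + 4.1%)^4 ≈ ₹808,491.25.
Price-level factor over 4 years: (1 + 5.7%)^4 ≈ 1.2482453280.
The maturity value deflated by that factor is the answer in today's purchasing power.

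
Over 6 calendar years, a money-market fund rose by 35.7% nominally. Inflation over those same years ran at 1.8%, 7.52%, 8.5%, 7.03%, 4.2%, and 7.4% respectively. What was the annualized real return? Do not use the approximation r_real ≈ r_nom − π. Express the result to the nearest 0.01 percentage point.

Cumulative inflation factor: 1.018 × 1.0752 × 1.085 × 1.0703 × 1.042 × 1.074 ≈ 1.42247.
Nominal growth factor: 1.35700. Real growth factor = 1.35700 / 1.42247 ≈ 0.95397.
Annualized: 0.95397^(1/6) − 1 ≈ -0.00782.

-0.78%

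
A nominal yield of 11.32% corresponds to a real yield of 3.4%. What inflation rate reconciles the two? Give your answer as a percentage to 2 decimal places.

From (1+r_nom) = (1+r_real)(1+π), we get 1+π = (1 + 11.32%)/(1 + 3.4%) = 1.1132/1.034 ≈ 1.07660.
So π ≈ 7.6596%.

7.66%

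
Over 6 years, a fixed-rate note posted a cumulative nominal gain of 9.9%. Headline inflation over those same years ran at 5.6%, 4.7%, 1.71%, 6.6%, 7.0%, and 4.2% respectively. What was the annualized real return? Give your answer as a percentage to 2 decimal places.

-3.21%

Cumulative inflation factor: 1.056 × 1.047 × 1.0171 × 1.066 × 1.070 × 1.042 ≈ 1.33654.
Nominal growth factor: 1.09900. Real growth factor = 1.09900 / 1.33654 ≈ 0.82227.
Annualized: 0.82227^(1/6) − 1 ≈ -0.03209.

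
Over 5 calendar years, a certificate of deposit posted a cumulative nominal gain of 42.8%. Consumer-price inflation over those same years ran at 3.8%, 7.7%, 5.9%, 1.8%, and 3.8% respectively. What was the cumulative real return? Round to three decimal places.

Cumulative inflation factor: 1.038 × 1.077 × 1.059 × 1.018 × 1.038 ≈ 1.25099.
Nominal growth factor: 1.42800. Real growth factor = 1.42800 / 1.25099 ≈ 1.14150.
Total real return ≈ 14.1495%.

14.150%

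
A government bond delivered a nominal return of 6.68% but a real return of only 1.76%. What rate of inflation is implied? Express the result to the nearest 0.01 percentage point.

From (1+r_nom) = (1+r_real)(1+π), we get 1+π = (1 + 6.68%)/(1 + 1.76%) = 1.0668/1.0176 ≈ 1.04835.
So π ≈ 4.8349%.

4.83%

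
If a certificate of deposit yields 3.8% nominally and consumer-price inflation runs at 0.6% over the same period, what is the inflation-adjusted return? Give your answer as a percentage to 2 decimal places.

Real return via the Fisher equation: (1 + 3.8%)/(1 + 0.6%) − 1 = 1.038/1.006 − 1 ≈ 0.03181.

3.18%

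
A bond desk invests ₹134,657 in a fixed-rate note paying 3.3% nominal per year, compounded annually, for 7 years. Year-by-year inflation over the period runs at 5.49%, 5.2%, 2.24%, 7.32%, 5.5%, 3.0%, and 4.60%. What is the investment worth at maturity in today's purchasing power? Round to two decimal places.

₹122,118.45

Nominal value at maturity: ₹134,657 × (1 + 3.3%)^7 ≈ ₹169,017.31.
Price-level factor over 7 years: 1.0549 × 1.052 × 1.0224 × 1.0732 × 1.055 × 1.030 × 1.0460 ≈ 1.3840440283.
Dividing the nominal maturity value by the price-level factor gives the value in today's money.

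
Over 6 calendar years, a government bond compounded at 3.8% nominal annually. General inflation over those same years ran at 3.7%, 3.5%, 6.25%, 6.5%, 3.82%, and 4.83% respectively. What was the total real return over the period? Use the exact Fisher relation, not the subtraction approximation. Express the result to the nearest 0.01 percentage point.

-5.37%

Cumulative inflation factor: 1.037 × 1.035 × 1.0625 × 1.065 × 1.0382 × 1.0483 ≈ 1.32180.
Nominal growth factor: 1.25079. Real growth factor = 1.25079 / 1.32180 ≈ 0.94628.
Total real return ≈ -5.3720%.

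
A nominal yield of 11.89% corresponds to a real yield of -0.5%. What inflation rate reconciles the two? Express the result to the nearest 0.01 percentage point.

12.45%

From (1+r_nom) = (1+r_real)(1+π), we get 1+π = (1 + 11.89%)/(1 − 0.5%) = 1.1189/0.995 ≈ 1.12452.
So π ≈ 12.4523%.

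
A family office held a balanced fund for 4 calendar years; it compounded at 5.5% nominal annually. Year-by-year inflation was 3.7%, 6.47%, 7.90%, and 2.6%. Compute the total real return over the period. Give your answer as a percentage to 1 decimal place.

Cumulative inflation factor: 1.037 × 1.0647 × 1.0790 × 1.026 ≈ 1.22229.
Nominal growth factor: 1.23882. Real growth factor = 1.23882 / 1.22229 ≈ 1.01353.
Total real return ≈ 1.3526%.

1.4%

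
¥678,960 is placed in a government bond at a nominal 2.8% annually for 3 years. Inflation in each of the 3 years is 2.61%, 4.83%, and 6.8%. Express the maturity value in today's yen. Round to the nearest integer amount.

Nominal value at maturity: ¥678,960 × (1 + 2.8%)^3 ≈ ¥737,604.
Price-level factor over 3 years: 1.0261 × 1.0483 × 1.068 ≈ 1.1488055528.
The maturity value deflated by that factor is the answer in today's purchasing power.

¥642,062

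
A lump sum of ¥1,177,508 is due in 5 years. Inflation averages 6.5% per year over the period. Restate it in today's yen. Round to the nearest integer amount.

Price-level factor over 5 years: (1 + 6.5%)^5 ≈ 1.3700866634.
Purchasing power today: ¥1,177,508 divided by that factor.

¥859,441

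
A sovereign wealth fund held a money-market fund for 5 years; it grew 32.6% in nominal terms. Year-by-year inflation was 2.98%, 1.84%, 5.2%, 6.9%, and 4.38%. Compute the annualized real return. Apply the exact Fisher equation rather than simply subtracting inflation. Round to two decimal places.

1.50%

Cumulative inflation factor: 1.0298 × 1.0184 × 1.052 × 1.069 × 1.0438 ≈ 1.23107.
Nominal growth factor: 1.32600. Real growth factor = 1.32600 / 1.23107 ≈ 1.07711.
Annualized: 1.07711^(1/5) − 1 ≈ 0.01497.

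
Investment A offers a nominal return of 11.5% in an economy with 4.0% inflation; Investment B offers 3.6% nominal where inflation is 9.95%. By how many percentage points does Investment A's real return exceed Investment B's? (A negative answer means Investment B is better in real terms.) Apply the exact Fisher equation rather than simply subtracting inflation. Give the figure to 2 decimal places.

12.99

Investment A real return: 1.115/1.040 − 1 = 7.212%.
Investment B real return: 1.036/1.0995 − 1 = -5.775%.
Difference: 7.212 − (-5.775) = 12.987 pp.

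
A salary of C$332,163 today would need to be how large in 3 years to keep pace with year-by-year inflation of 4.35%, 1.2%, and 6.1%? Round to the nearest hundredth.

Cumulative price-level factor: 1.0435 × 1.012 × 1.061 = 1.120439342.
The nominal amount required is C$332,163 scaled up by that factor.

C$372,168.49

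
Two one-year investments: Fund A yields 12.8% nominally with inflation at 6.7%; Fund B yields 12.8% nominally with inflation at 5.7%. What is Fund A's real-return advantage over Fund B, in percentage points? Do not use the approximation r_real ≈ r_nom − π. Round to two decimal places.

Fund A real return: 1.128/1.067 − 1 = 5.717%.
Fund B real return: 1.128/1.057 − 1 = 6.717%.
Difference: 5.717 − 6.717 = -1.000 pp.

-1.00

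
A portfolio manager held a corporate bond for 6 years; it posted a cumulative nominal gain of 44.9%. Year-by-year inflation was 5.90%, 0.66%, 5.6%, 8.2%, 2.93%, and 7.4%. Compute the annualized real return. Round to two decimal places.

1.23%

Cumulative inflation factor: 1.0590 × 1.0066 × 1.056 × 1.082 × 1.0293 × 1.074 ≈ 1.34645.
Nominal growth factor: 1.44900. Real growth factor = 1.44900 / 1.34645 ≈ 1.07616.
Annualized: 1.07616^(1/6) − 1 ≈ 0.01231.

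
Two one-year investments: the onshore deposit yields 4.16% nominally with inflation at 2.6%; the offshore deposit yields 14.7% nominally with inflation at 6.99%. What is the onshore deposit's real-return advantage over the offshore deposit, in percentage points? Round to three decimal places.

-5.686

The onshore deposit real return: 1.0416/1.026 − 1 = 1.5205%.
The offshore deposit real return: 1.147/1.0699 − 1 = 7.2063%.
Difference: 1.5205 − 7.2063 = -5.6858 pp.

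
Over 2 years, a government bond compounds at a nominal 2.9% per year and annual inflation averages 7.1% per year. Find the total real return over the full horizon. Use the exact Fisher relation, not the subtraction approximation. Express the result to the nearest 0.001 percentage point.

-7.689%

The annual real rate is (1+2.9%)/(1+7.1%) − 1 = -3.9216%.
Compounded over 2 years: (1 + -0.039216)^2 − 1 ≈ -0.07689.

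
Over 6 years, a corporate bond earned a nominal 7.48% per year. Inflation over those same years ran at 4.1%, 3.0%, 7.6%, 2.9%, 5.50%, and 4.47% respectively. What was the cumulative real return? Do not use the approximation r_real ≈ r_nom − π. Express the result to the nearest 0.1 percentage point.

17.8%

Cumulative inflation factor: 1.041 × 1.030 × 1.076 × 1.029 × 1.0550 × 1.0447 ≈ 1.30846.
Nominal growth factor: 1.54158. Real growth factor = 1.54158 / 1.30846 ≈ 1.17817.
Total real return ≈ 17.8165%.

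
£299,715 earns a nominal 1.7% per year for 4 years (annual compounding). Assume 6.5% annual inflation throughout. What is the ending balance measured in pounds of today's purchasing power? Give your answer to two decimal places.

Nominal value at maturity: £299,715 × (1 + 1.7%)^4 ≈ £320,621.24.
Price-level factor over 4 years: (1 + 6.5%)^4 ≈ 1.2864663506.
The maturity value deflated by that factor is the answer in today's purchasing power.

£249,226.29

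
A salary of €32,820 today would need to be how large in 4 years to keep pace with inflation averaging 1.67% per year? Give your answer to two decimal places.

Cumulative price-level factor: (1+1.67%)^4 ≈ 1.0684920476.
Multiplying €32,820 by the price-level factor gives the future nominal sum.

€35,067.91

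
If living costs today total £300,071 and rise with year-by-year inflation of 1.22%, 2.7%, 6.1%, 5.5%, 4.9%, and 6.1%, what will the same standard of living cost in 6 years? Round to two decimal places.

Cumulative price-level factor: 1.0122 × 1.027 × 1.061 × 1.055 × 1.049 × 1.061 ≈ 1.2950767067.
The nominal amount required is £300,071 scaled up by that factor.

£388,614.96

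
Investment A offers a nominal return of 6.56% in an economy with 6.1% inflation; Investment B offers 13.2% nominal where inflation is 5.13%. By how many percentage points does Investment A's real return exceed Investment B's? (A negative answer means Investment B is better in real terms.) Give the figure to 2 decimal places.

-7.24

Investment A real return: 1.0656/1.061 − 1 = 0.434%.
Investment B real return: 1.132/1.0513 − 1 = 7.676%.
Difference: 0.434 − 7.676 = -7.242 pp.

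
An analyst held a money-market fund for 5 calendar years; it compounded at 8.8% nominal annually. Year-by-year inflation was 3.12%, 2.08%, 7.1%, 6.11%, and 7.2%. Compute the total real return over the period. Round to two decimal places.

18.88%

Cumulative inflation factor: 1.0312 × 1.0208 × 1.071 × 1.0611 × 1.072 ≈ 1.28240.
Nominal growth factor: 1.52456. Real growth factor = 1.52456 / 1.28240 ≈ 1.18883.
Total real return ≈ 18.8832%.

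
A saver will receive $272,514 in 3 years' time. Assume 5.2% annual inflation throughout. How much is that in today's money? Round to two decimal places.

Price-level factor over 3 years: (1 + 5.2%)^3 = 1.164252608.
Purchasing power today: $272,514 divided by that factor.

$234,067.76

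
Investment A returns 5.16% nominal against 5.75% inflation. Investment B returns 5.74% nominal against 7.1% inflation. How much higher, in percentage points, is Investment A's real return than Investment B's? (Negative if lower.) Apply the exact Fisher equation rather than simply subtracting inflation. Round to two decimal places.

0.71

Investment A real return: 1.0516/1.0575 − 1 = -0.558%.
Investment B real return: 1.0574/1.071 − 1 = -1.270%.
Difference: -0.558 − (-1.270) = 0.712 pp.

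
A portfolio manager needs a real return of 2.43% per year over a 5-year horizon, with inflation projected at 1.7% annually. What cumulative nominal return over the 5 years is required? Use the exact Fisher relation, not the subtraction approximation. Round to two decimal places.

22.67%

Required annual nominal rate: (1+2.43%)(1+1.7%) − 1 = 4.17131%.
Cumulative over 5 years: (1 + 0.0417131)^5 − 1 ≈ 0.22671.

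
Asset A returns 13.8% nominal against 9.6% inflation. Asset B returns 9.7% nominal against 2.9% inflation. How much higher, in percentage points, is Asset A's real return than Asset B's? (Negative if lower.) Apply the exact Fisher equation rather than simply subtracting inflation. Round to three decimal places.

Asset A real return: 1.138/1.096 − 1 = 3.8321%.
Asset B real return: 1.097/1.029 − 1 = 6.6084%.
Difference: 3.8321 − 6.6084 = -2.7763 pp.

-2.776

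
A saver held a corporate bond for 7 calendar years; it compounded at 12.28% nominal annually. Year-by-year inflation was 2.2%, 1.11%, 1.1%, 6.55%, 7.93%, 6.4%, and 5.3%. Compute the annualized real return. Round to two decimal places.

Cumulative inflation factor: 1.022 × 1.0111 × 1.011 × 1.0655 × 1.0793 × 1.064 × 1.053 ≈ 1.34605.
Nominal growth factor: 2.24966. Real growth factor = 2.24966 / 1.34605 ≈ 1.67130.
Annualized: 1.67130^(1/7) − 1 ≈ 0.07613.

7.61%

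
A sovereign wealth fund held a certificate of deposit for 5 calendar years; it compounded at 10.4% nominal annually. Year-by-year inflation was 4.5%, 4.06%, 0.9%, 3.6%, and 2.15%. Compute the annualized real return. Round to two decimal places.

Cumulative inflation factor: 1.045 × 1.0406 × 1.009 × 1.036 × 1.0215 ≈ 1.16115.
Nominal growth factor: 1.64001. Real growth factor = 1.64001 / 1.16115 ≈ 1.41239.
Annualized: 1.41239^(1/5) − 1 ≈ 0.07150.

7.15%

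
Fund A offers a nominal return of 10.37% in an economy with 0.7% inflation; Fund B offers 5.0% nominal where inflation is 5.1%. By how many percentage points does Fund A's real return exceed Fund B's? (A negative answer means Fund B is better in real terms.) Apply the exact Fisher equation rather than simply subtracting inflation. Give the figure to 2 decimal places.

9.70

Fund A real return: 1.1037/1.007 − 1 = 9.603%.
Fund B real return: 1.050/1.051 − 1 = -0.095%.
Difference: 9.603 − (-0.095) = 9.698 pp.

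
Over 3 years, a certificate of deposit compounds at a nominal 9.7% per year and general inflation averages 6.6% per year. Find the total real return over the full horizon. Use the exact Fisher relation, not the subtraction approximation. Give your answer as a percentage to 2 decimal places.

8.98%

The annual real rate is (1+9.7%)/(1+6.6%) − 1 = 2.9081%.
Compounded over 3 years: (1 + 0.029081)^3 − 1 ≈ 0.08980.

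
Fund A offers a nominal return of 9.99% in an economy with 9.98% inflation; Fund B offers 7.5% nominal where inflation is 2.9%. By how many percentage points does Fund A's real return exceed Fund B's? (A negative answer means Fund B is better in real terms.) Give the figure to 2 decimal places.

Fund A real return: 1.0999/1.0998 − 1 = 0.009%.
Fund B real return: 1.075/1.029 − 1 = 4.470%.
Difference: 0.009 − 4.470 = -4.461 pp.

-4.46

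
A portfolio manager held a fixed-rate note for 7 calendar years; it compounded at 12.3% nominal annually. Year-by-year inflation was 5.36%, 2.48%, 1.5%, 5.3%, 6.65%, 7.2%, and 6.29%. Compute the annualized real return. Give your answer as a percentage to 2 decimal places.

Cumulative inflation factor: 1.0536 × 1.0248 × 1.015 × 1.053 × 1.0665 × 1.072 × 1.0629 ≈ 1.40235.
Nominal growth factor: 2.25247. Real growth factor = 2.25247 / 1.40235 ≈ 1.60620.
Annualized: 1.60620^(1/7) − 1 ≈ 0.07004.

7.00%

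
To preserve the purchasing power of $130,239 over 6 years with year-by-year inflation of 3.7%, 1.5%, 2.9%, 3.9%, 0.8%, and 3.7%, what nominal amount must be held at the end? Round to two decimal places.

$153,199.05

Cumulative price-level factor: 1.037 × 1.015 × 1.029 × 1.039 × 1.008 × 1.037 ≈ 1.1762916373.
Multiplying $130,239 by the price-level factor gives the future nominal sum.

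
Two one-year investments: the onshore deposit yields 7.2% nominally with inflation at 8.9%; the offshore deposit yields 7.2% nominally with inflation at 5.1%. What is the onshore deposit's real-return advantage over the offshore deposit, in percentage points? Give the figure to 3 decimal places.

-3.559

The onshore deposit real return: 1.072/1.089 − 1 = -1.5611%.
The offshore deposit real return: 1.072/1.051 − 1 = 1.9981%.
Difference: -1.5611 − 1.9981 = -3.5592 pp.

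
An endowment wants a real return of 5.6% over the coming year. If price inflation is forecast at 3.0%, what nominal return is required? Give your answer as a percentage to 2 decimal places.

By the Fisher equation, 1 + r_nom = (1 + 5.6%)(1 + 3.0%) = 1.056 × 1.030 = 1.08768.
So r_nom = 8.768%.

8.77%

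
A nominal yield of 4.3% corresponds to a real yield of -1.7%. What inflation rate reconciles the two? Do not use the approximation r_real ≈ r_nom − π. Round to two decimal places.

6.10%

From (1+r_nom) = (1+r_real)(1+π), we get 1+π = (1 + 4.3%)/(1 − 1.7%) = 1.043/0.983 ≈ 1.06104.
So π ≈ 6.1038%.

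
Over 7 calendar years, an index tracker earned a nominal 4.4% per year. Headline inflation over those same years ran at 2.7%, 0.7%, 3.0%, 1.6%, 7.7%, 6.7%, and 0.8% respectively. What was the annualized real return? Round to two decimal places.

1.08%

Cumulative inflation factor: 1.027 × 1.007 × 1.030 × 1.016 × 1.077 × 1.067 × 1.008 ≈ 1.25364.
Nominal growth factor: 1.35177. Real growth factor = 1.35177 / 1.25364 ≈ 1.07828.
Annualized: 1.07828^(1/7) − 1 ≈ 0.01083.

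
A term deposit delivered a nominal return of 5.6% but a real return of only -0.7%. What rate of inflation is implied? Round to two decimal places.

From (1+r_nom) = (1+r_real)(1+π), we get 1+π = (1 + 5.6%)/(1 − 0.7%) = 1.056/0.993 ≈ 1.06344.
So π ≈ 6.3444%.

6.34%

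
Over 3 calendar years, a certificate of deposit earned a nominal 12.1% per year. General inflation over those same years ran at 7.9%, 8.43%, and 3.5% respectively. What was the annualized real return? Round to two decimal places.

5.17%

Cumulative inflation factor: 1.079 × 1.0843 × 1.035 ≈ 1.21091.
Nominal growth factor: 1.40869. Real growth factor = 1.40869 / 1.21091 ≈ 1.16334.
Annualized: 1.16334^(1/3) − 1 ≈ 0.05172.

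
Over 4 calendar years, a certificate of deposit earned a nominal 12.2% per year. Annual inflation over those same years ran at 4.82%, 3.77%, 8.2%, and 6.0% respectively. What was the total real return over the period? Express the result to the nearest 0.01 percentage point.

Cumulative inflation factor: 1.0482 × 1.0377 × 1.082 × 1.060 ≈ 1.24752.
Nominal growth factor: 1.58479. Real growth factor = 1.58479 / 1.24752 ≈ 1.27035.
Total real return ≈ 27.0347%.

27.03%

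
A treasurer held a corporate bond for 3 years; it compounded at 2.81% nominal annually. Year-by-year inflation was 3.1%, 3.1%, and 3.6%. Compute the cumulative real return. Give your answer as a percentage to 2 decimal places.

-1.32%

Cumulative inflation factor: 1.031 × 1.031 × 1.036 ≈ 1.10123.
Nominal growth factor: 1.08669. Real growth factor = 1.08669 / 1.10123 ≈ 0.98680.
Total real return ≈ -1.3200%.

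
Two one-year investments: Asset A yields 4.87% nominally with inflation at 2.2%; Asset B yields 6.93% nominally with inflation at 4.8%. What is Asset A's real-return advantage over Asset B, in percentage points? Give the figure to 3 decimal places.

Asset A real return: 1.0487/1.022 − 1 = 2.6125%.
Asset B real return: 1.0693/1.048 − 1 = 2.0324%.
Difference: 2.6125 − 2.0324 = 0.5801 pp.

0.580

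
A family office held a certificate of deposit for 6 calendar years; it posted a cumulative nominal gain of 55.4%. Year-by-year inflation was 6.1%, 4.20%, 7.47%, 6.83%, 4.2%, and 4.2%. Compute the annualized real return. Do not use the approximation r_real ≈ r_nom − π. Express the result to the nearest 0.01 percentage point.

2.02%

Cumulative inflation factor: 1.061 × 1.0420 × 1.0747 × 1.0683 × 1.042 × 1.042 ≈ 1.37816.
Nominal growth factor: 1.55400. Real growth factor = 1.55400 / 1.37816 ≈ 1.12759.
Annualized: 1.12759^(1/6) − 1 ≈ 0.02022.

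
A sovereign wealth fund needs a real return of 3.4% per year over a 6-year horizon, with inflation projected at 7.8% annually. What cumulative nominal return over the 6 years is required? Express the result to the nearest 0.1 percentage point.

Required annual nominal rate: (1+3.4%)(1+7.8%) − 1 = 11.4652%.
Cumulative over 6 years: (1 + 0.114652)^6 − 1 ≈ 0.91794.

91.8%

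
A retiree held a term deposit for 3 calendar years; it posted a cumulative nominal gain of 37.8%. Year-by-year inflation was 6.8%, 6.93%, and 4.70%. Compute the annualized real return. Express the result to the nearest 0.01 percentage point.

Cumulative inflation factor: 1.068 × 1.0693 × 1.0470 ≈ 1.19569.
Nominal growth factor: 1.37800. Real growth factor = 1.37800 / 1.19569 ≈ 1.15248.
Annualized: 1.15248^(1/3) − 1 ≈ 0.04844.

4.84%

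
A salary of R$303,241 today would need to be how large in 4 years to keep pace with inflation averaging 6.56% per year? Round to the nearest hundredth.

Cumulative price-level factor: (1+6.56%)^4 ≈ 1.2893678806.
Multiplying R$303,241 by the price-level factor gives the future nominal sum.

R$390,989.21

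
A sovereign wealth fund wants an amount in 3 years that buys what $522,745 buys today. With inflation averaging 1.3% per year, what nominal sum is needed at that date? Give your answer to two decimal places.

$543,398.24

Cumulative price-level factor: (1+1.3%)^3 = 1.039509197.
The nominal amount required is $522,745 scaled up by that factor.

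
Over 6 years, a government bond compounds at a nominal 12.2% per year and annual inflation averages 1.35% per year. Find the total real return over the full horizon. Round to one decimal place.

The annual real rate is (1+12.2%)/(1+1.35%) − 1 = 10.7055%.
Compounded over 6 years: (1 + 0.107055)^6 − 1 ≈ 0.84083.

84.1%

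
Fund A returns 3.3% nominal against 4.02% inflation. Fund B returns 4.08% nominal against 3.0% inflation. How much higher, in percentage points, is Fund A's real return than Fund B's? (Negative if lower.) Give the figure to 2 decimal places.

Fund A real return: 1.033/1.0402 − 1 = -0.692%.
Fund B real return: 1.0408/1.030 − 1 = 1.049%.
Difference: -0.692 − 1.049 = -1.741 pp.

-1.74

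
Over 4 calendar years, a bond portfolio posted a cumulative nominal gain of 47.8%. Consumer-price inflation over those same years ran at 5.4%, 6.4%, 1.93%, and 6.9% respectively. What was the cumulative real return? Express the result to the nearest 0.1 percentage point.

Cumulative inflation factor: 1.054 × 1.064 × 1.0193 × 1.069 ≈ 1.22197.
Nominal growth factor: 1.47800. Real growth factor = 1.47800 / 1.22197 ≈ 1.20952.
Total real return ≈ 20.9518%.

21.0%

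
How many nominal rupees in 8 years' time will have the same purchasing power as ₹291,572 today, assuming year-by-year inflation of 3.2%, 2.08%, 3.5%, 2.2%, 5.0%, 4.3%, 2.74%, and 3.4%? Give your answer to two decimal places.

₹377,999.42

Cumulative price-level factor: 1.032 × 1.0208 × 1.035 × 1.022 × 1.050 × 1.043 × 1.0274 × 1.034 ≈ 1.2964187749.
The nominal amount required is ₹291,572 scaled up by that factor.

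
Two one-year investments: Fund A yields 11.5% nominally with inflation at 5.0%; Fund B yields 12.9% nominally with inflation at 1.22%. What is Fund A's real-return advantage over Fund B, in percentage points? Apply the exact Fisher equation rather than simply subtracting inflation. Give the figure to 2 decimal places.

Fund A real return: 1.115/1.050 − 1 = 6.190%.
Fund B real return: 1.129/1.0122 − 1 = 11.539%.
Difference: 6.190 − 11.539 = -5.349 pp.

-5.35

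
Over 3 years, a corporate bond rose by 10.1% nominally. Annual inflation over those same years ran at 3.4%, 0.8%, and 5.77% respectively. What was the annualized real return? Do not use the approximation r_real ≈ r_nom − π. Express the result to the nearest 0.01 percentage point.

-0.04%

Cumulative inflation factor: 1.034 × 1.008 × 1.0577 ≈ 1.10241.
Nominal growth factor: 1.10100. Real growth factor = 1.10100 / 1.10241 ≈ 0.99872.
Annualized: 0.99872^(1/3) − 1 ≈ -0.00043.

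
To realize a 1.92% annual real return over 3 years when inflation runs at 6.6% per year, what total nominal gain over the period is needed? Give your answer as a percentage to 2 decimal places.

28.25%

Required annual nominal rate: (1+1.92%)(1+6.6%) − 1 = 8.64672%.
Cumulative over 3 years: (1 + 0.0864672)^3 − 1 ≈ 0.28248.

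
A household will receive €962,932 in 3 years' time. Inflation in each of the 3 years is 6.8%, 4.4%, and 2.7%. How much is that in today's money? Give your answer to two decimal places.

€840,917.57

Price-level factor over 3 years: 1.068 × 1.044 × 1.027 = 1.145096784.
Purchasing power today: €962,932 divided by that factor.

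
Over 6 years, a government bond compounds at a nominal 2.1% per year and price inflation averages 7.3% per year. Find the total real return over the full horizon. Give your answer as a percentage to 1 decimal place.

The annual real rate is (1+2.1%)/(1+7.3%) − 1 = -4.8462%.
Compounded over 6 years: (1 + -0.048462)^6 − 1 ≈ -0.25774.

-25.8%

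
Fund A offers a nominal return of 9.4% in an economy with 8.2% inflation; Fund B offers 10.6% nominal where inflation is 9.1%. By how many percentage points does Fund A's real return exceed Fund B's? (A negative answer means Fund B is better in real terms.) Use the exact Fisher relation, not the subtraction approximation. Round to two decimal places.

Fund A real return: 1.094/1.082 − 1 = 1.109%.
Fund B real return: 1.106/1.091 − 1 = 1.375%.
Difference: 1.109 − 1.375 = -0.266 pp.

-0.27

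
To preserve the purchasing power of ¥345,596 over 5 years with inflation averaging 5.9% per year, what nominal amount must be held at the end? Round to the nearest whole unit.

¥460,308

Cumulative price-level factor: (1+5.9%)^5 ≈ 1.3319250917.
The nominal amount required is ¥345,596 scaled up by that factor.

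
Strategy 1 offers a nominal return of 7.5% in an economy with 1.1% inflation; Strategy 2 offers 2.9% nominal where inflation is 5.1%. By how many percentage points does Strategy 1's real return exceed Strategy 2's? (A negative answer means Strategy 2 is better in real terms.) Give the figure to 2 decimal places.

8.42

Strategy 1 real return: 1.075/1.011 − 1 = 6.330%.
Strategy 2 real return: 1.029/1.051 − 1 = -2.093%.
Difference: 6.330 − (-2.093) = 8.423 pp.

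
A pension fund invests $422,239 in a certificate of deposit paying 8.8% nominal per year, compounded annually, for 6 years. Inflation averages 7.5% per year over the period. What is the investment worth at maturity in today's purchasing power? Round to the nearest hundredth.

$453,817.18

Nominal value at maturity: $422,239 × (1 + 8.8%)^6 ≈ $700,376.74.
Price-level factor over 6 years: (1 + 7.5%)^6 ≈ 1.5433015256.
The maturity value deflated by that factor is the answer in today's purchasing power.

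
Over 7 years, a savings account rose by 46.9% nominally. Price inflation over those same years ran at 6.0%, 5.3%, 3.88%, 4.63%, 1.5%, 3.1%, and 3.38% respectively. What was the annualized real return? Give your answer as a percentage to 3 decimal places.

Cumulative inflation factor: 1.060 × 1.053 × 1.0388 × 1.0463 × 1.015 × 1.031 × 1.0338 ≈ 1.31245.
Nominal growth factor: 1.46900. Real growth factor = 1.46900 / 1.31245 ≈ 1.11928.
Annualized: 1.11928^(1/7) − 1 ≈ 0.01623.

1.623%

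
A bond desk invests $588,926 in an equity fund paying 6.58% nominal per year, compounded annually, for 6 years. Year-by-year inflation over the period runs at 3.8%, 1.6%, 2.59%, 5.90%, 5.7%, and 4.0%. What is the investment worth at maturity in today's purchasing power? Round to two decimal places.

$685,353.52

Nominal value at maturity: $588,926 × (1 + 6.58%)^6 ≈ $863,207.14.
Price-level factor over 6 years: 1.038 × 1.016 × 1.0259 × 1.0590 × 1.057 × 1.040 ≈ 1.2595063981.
Dividing the nominal maturity value by the price-level factor gives the value in today's money.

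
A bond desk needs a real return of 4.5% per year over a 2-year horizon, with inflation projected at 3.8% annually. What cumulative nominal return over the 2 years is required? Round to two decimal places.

17.66%

Required annual nominal rate: (1+4.5%)(1+3.8%) − 1 = 8.471%.
Cumulative over 2 years: (1 + 0.08471)^2 − 1 ≈ 0.17660.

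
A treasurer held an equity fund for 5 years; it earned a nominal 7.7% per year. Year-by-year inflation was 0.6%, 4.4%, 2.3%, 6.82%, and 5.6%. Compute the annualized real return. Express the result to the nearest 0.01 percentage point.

3.64%

Cumulative inflation factor: 1.006 × 1.044 × 1.023 × 1.0682 × 1.056 ≈ 1.21197.
Nominal growth factor: 1.44903. Real growth factor = 1.44903 / 1.21197 ≈ 1.19561.
Annualized: 1.19561^(1/5) − 1 ≈ 0.03638.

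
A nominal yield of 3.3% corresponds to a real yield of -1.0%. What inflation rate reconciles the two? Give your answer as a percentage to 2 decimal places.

From (1+r_nom) = (1+r_real)(1+π), we get 1+π = (1 + 3.3%)/(1 − 1.0%) = 1.033/0.990 ≈ 1.04343.
So π ≈ 4.3434%.

4.34%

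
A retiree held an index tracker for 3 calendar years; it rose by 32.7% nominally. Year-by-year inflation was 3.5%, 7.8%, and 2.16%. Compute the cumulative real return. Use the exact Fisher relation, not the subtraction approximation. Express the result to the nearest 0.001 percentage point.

Cumulative inflation factor: 1.035 × 1.078 × 1.0216 ≈ 1.13983.
Nominal growth factor: 1.32700. Real growth factor = 1.32700 / 1.13983 ≈ 1.16421.
Total real return ≈ 16.4209%.

16.421%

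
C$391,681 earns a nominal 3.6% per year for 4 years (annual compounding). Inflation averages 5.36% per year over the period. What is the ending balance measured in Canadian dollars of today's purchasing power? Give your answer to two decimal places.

Nominal value at maturity: C$391,681 × (1 + 3.6%)^4 ≈ C$451,202.53.
Price-level factor over 4 years: (1 + 5.36%)^4 ≈ 1.2322619765.
Dividing the nominal maturity value by the price-level factor gives the value in today's money.

C$366,157.96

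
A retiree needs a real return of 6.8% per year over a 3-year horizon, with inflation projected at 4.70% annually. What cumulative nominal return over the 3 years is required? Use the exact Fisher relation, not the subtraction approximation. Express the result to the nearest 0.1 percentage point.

Required annual nominal rate: (1+6.8%)(1+4.70%) − 1 = 11.8196%.
Cumulative over 3 years: (1 + 0.118196)^3 − 1 ≈ 0.39815.

39.8%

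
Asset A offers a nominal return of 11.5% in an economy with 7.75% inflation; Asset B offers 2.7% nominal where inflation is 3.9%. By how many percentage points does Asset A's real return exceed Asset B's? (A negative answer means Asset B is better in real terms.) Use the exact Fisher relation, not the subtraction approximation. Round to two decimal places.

Asset A real return: 1.115/1.0775 − 1 = 3.480%.
Asset B real return: 1.027/1.039 − 1 = -1.155%.
Difference: 3.480 − (-1.155) = 4.635 pp.

4.64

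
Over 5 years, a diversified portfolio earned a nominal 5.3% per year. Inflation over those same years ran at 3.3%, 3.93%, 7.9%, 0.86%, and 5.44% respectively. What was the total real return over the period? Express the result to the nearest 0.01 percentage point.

Cumulative inflation factor: 1.033 × 1.0393 × 1.079 × 1.0086 × 1.0544 ≈ 1.23193.
Nominal growth factor: 1.29462. Real growth factor = 1.29462 / 1.23193 ≈ 1.05088.
Total real return ≈ 5.0884%.

5.09%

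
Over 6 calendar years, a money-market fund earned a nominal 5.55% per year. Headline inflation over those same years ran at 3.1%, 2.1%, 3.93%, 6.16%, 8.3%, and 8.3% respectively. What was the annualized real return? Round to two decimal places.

0.25%

Cumulative inflation factor: 1.031 × 1.021 × 1.0393 × 1.0616 × 1.083 × 1.083 ≈ 1.36221.
Nominal growth factor: 1.38277. Real growth factor = 1.38277 / 1.36221 ≈ 1.01509.
Annualized: 1.01509^(1/6) − 1 ≈ 0.00250.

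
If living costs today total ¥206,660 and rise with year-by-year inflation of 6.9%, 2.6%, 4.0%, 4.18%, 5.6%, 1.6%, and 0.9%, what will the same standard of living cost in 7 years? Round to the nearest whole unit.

¥265,857

Cumulative price-level factor: 1.069 × 1.026 × 1.040 × 1.0418 × 1.056 × 1.016 × 1.009 ≈ 1.2864459699.
The nominal amount required is ¥206,660 scaled up by that factor.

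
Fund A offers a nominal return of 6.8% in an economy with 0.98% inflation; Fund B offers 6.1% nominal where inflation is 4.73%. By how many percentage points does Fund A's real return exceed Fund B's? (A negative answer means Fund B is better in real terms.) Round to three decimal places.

Fund A real return: 1.068/1.0098 − 1 = 5.7635%.
Fund B real return: 1.061/1.0473 − 1 = 1.3081%.
Difference: 5.7635 − 1.3081 = 4.4554 pp.

4.455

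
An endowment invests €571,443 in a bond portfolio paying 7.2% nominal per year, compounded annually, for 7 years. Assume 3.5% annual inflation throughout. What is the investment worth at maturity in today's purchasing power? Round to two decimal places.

€730,725.00

Nominal value at maturity: €571,443 × (1 + 7.2%)^7 ≈ €929,686.26.
Price-level factor over 7 years: (1 + 3.5%)^7 ≈ 1.2722792628.
Dividing the nominal maturity value by the price-level factor gives the value in today's money.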